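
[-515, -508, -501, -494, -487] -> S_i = -515 + 7*i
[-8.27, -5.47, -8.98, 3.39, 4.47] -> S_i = Random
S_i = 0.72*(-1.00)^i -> [0.72, -0.72, 0.72, -0.72, 0.72]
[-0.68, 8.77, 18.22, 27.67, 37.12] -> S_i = -0.68 + 9.45*i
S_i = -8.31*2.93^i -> [-8.31, -24.35, -71.34, -209.03, -612.45]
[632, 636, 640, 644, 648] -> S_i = 632 + 4*i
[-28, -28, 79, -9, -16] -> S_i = Random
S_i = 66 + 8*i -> [66, 74, 82, 90, 98]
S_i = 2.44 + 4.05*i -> [2.44, 6.49, 10.54, 14.59, 18.64]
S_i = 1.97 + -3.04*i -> [1.97, -1.07, -4.11, -7.15, -10.19]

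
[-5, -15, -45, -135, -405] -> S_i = -5*3^i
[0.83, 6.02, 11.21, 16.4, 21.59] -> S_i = 0.83 + 5.19*i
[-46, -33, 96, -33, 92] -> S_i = Random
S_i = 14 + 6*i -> [14, 20, 26, 32, 38]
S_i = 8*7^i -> [8, 56, 392, 2744, 19208]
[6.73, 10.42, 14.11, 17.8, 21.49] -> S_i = 6.73 + 3.69*i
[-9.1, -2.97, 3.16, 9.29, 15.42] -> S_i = -9.10 + 6.13*i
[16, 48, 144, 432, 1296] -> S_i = 16*3^i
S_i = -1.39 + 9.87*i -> [-1.39, 8.48, 18.35, 28.22, 38.09]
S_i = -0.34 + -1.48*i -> [-0.34, -1.82, -3.3, -4.78, -6.26]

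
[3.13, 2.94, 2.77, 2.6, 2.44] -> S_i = 3.13*0.94^i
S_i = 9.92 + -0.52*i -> [9.92, 9.4, 8.88, 8.36, 7.84]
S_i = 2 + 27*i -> [2, 29, 56, 83, 110]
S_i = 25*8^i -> [25, 200, 1600, 12800, 102400]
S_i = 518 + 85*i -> [518, 603, 688, 773, 858]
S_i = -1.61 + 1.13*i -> [-1.61, -0.48, 0.65, 1.78, 2.91]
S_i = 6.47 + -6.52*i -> [6.47, -0.05, -6.57, -13.09, -19.61]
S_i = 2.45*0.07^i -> [2.45, 0.17, 0.01, 0.0, 0.0]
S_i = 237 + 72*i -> [237, 309, 381, 453, 525]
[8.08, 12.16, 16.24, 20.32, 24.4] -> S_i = 8.08 + 4.08*i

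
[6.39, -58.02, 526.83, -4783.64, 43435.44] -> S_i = 6.39*(-9.08)^i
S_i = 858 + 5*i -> [858, 863, 868, 873, 878]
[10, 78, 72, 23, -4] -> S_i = Random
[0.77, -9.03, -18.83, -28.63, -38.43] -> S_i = 0.77 + -9.80*i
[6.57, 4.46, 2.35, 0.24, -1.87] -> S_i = 6.57 + -2.11*i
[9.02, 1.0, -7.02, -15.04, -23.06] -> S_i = 9.02 + -8.02*i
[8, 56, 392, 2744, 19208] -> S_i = 8*7^i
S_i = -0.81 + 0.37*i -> [-0.81, -0.44, -0.07, 0.3, 0.67]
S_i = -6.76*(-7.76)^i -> [-6.76, 52.46, -407.07, 3158.87, -24512.84]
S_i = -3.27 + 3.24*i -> [-3.27, -0.03, 3.21, 6.45, 9.69]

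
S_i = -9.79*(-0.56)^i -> [-9.79, 5.48, -3.07, 1.72, -0.96]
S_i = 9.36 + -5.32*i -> [9.36, 4.04, -1.28, -6.6, -11.92]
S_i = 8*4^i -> [8, 32, 128, 512, 2048]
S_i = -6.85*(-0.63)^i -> [-6.85, 4.32, -2.72, 1.71, -1.08]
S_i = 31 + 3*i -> [31, 34, 37, 40, 43]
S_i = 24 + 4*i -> [24, 28, 32, 36, 40]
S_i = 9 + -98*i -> [9, -89, -187, -285, -383]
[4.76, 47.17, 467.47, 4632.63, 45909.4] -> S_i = 4.76*9.91^i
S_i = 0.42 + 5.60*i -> [0.42, 6.02, 11.62, 17.22, 22.82]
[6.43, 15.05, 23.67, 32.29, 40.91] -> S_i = 6.43 + 8.62*i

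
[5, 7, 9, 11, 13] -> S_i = 5 + 2*i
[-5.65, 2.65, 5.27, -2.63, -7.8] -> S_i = Random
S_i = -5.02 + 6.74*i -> [-5.02, 1.72, 8.46, 15.2, 21.94]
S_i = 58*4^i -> [58, 232, 928, 3712, 14848]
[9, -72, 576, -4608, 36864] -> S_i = 9*-8^i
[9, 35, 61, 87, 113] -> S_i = 9 + 26*i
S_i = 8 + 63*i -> [8, 71, 134, 197, 260]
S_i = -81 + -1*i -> [-81, -82, -83, -84, -85]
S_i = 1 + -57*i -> [1, -56, -113, -170, -227]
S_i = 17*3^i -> [17, 51, 153, 459, 1377]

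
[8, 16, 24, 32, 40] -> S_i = 8 + 8*i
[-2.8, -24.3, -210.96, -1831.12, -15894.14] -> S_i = -2.80*8.68^i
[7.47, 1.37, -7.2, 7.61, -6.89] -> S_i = Random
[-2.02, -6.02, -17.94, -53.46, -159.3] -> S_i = -2.02*2.98^i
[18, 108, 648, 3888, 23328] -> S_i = 18*6^i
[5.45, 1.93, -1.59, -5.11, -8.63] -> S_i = 5.45 + -3.52*i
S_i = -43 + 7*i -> [-43, -36, -29, -22, -15]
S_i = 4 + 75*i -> [4, 79, 154, 229, 304]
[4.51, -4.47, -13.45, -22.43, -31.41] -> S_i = 4.51 + -8.98*i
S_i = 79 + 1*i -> [79, 80, 81, 82, 83]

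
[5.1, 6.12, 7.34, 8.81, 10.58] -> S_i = 5.10*1.20^i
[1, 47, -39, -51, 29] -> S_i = Random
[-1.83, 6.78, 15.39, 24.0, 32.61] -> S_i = -1.83 + 8.61*i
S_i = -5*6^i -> [-5, -30, -180, -1080, -6480]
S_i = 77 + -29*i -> [77, 48, 19, -10, -39]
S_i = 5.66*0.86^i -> [5.66, 4.87, 4.19, 3.6, 3.1]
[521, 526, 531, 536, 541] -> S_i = 521 + 5*i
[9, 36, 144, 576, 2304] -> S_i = 9*4^i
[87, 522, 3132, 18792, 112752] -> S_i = 87*6^i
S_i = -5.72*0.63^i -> [-5.72, -3.6, -2.27, -1.43, -0.9]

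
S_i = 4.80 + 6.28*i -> [4.8, 11.08, 17.36, 23.64, 29.92]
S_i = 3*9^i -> [3, 27, 243, 2187, 19683]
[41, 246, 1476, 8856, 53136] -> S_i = 41*6^i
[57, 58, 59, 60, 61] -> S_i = 57 + 1*i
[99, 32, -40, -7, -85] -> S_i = Random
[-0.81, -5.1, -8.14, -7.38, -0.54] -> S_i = Random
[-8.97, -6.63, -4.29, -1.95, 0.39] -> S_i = -8.97 + 2.34*i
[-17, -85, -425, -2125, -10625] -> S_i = -17*5^i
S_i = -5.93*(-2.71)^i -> [-5.93, 16.07, -43.55, 118.02, -319.84]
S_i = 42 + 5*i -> [42, 47, 52, 57, 62]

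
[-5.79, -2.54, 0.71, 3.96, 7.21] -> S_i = -5.79 + 3.25*i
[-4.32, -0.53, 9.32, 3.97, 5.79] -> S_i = Random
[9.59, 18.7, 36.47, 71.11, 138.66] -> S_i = 9.59*1.95^i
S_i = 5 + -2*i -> [5, 3, 1, -1, -3]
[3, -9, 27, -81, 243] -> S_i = 3*-3^i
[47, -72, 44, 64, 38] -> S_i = Random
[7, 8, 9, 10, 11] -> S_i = 7 + 1*i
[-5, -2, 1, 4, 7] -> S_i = -5 + 3*i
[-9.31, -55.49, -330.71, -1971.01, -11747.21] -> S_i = -9.31*5.96^i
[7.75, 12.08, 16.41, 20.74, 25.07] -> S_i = 7.75 + 4.33*i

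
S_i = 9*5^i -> [9, 45, 225, 1125, 5625]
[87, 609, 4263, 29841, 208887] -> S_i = 87*7^i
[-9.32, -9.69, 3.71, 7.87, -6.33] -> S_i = Random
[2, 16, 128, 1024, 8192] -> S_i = 2*8^i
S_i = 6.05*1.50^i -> [6.05, 9.07, 13.61, 20.42, 30.63]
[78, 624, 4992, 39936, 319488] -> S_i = 78*8^i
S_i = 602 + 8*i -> [602, 610, 618, 626, 634]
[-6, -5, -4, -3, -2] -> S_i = -6 + 1*i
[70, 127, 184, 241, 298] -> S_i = 70 + 57*i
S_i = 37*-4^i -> [37, -148, 592, -2368, 9472]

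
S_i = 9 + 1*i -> [9, 10, 11, 12, 13]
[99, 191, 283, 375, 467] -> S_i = 99 + 92*i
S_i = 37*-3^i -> [37, -111, 333, -999, 2997]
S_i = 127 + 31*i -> [127, 158, 189, 220, 251]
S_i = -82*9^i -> [-82, -738, -6642, -59778, -538002]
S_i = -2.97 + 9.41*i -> [-2.97, 6.44, 15.85, 25.26, 34.67]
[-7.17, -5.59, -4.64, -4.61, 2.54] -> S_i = Random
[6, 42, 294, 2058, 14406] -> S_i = 6*7^i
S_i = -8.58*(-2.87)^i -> [-8.58, 24.62, -70.67, 202.83, -582.12]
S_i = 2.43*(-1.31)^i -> [2.43, -3.18, 4.17, -5.46, 7.16]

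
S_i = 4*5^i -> [4, 20, 100, 500, 2500]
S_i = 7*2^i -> [7, 14, 28, 56, 112]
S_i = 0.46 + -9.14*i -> [0.46, -8.68, -17.82, -26.96, -36.1]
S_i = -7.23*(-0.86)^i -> [-7.23, 6.22, -5.35, 4.6, -3.95]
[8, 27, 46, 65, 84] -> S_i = 8 + 19*i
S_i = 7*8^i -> [7, 56, 448, 3584, 28672]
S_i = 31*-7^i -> [31, -217, 1519, -10633, 74431]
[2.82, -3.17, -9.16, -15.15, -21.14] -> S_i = 2.82 + -5.99*i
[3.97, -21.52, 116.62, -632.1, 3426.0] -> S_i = 3.97*(-5.42)^i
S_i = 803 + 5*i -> [803, 808, 813, 818, 823]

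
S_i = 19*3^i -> [19, 57, 171, 513, 1539]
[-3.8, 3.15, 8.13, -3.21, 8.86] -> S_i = Random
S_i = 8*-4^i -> [8, -32, 128, -512, 2048]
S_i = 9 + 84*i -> [9, 93, 177, 261, 345]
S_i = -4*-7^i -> [-4, 28, -196, 1372, -9604]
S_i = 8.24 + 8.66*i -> [8.24, 16.9, 25.56, 34.22, 42.88]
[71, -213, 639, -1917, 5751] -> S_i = 71*-3^i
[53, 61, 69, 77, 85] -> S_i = 53 + 8*i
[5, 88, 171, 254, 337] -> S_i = 5 + 83*i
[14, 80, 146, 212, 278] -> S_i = 14 + 66*i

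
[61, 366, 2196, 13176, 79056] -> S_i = 61*6^i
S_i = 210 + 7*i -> [210, 217, 224, 231, 238]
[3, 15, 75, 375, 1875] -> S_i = 3*5^i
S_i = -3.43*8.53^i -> [-3.43, -29.26, -249.57, -2128.83, -18158.93]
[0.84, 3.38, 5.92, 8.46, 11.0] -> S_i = 0.84 + 2.54*i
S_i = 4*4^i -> [4, 16, 64, 256, 1024]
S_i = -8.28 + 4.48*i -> [-8.28, -3.8, 0.68, 5.16, 9.64]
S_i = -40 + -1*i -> [-40, -41, -42, -43, -44]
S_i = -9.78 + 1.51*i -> [-9.78, -8.27, -6.76, -5.25, -3.74]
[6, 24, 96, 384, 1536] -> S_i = 6*4^i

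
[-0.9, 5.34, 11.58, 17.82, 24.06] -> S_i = -0.90 + 6.24*i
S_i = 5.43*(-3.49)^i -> [5.43, -18.95, 66.14, -230.82, 805.57]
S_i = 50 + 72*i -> [50, 122, 194, 266, 338]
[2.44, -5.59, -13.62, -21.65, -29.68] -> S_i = 2.44 + -8.03*i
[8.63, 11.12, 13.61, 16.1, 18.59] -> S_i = 8.63 + 2.49*i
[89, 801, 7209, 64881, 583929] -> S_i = 89*9^i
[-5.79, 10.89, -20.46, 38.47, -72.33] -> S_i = -5.79*(-1.88)^i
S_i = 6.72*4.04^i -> [6.72, 27.15, 109.68, 443.11, 1790.17]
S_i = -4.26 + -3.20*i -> [-4.26, -7.46, -10.66, -13.86, -17.06]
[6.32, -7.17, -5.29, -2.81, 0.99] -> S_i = Random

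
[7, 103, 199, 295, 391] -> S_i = 7 + 96*i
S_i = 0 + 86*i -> [0, 86, 172, 258, 344]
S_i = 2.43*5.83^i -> [2.43, 14.17, 82.59, 481.52, 2807.25]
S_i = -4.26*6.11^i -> [-4.26, -26.03, -159.03, -971.7, -5937.1]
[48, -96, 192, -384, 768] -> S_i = 48*-2^i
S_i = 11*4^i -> [11, 44, 176, 704, 2816]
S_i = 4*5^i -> [4, 20, 100, 500, 2500]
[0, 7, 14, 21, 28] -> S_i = 0 + 7*i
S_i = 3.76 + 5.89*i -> [3.76, 9.65, 15.54, 21.43, 27.32]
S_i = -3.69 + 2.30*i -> [-3.69, -1.39, 0.91, 3.21, 5.51]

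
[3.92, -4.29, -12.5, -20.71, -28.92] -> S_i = 3.92 + -8.21*i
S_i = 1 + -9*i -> [1, -8, -17, -26, -35]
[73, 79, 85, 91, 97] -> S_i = 73 + 6*i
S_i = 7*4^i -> [7, 28, 112, 448, 1792]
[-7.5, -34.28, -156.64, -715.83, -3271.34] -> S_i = -7.50*4.57^i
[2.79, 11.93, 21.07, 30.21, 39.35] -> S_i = 2.79 + 9.14*i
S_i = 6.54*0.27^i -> [6.54, 1.77, 0.48, 0.13, 0.03]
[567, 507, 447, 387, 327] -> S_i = 567 + -60*i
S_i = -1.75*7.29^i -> [-1.75, -12.76, -93.0, -677.99, -4942.52]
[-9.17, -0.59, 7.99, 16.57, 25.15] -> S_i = -9.17 + 8.58*i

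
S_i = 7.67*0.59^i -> [7.67, 4.53, 2.67, 1.58, 0.93]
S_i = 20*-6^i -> [20, -120, 720, -4320, 25920]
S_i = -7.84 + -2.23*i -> [-7.84, -10.07, -12.3, -14.53, -16.76]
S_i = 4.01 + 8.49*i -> [4.01, 12.5, 20.99, 29.48, 37.97]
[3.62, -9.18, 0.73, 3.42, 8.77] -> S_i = Random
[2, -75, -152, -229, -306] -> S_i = 2 + -77*i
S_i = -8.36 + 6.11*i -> [-8.36, -2.25, 3.86, 9.97, 16.08]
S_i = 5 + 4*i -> [5, 9, 13, 17, 21]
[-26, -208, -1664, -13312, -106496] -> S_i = -26*8^i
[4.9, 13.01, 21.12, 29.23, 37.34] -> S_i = 4.90 + 8.11*i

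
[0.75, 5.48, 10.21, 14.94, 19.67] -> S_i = 0.75 + 4.73*i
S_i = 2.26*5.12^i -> [2.26, 11.57, 59.24, 303.33, 1553.06]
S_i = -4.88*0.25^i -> [-4.88, -1.22, -0.3, -0.08, -0.02]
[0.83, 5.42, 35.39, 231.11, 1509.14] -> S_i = 0.83*6.53^i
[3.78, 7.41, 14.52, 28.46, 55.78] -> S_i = 3.78*1.96^i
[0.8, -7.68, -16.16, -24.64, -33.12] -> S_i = 0.80 + -8.48*i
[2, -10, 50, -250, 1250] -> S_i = 2*-5^i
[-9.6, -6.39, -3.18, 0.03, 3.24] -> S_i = -9.60 + 3.21*i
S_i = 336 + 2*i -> [336, 338, 340, 342, 344]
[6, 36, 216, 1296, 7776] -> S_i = 6*6^i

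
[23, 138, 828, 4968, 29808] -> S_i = 23*6^i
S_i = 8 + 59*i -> [8, 67, 126, 185, 244]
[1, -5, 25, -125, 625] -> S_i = 1*-5^i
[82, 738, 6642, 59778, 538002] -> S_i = 82*9^i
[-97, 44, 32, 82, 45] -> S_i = Random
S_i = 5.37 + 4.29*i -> [5.37, 9.66, 13.95, 18.24, 22.53]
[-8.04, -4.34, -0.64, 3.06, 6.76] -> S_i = -8.04 + 3.70*i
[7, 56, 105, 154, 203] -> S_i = 7 + 49*i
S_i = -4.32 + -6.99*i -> [-4.32, -11.31, -18.3, -25.29, -32.28]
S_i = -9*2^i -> [-9, -18, -36, -72, -144]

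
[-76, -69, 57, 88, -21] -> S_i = Random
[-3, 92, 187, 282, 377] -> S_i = -3 + 95*i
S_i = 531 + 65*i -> [531, 596, 661, 726, 791]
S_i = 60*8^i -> [60, 480, 3840, 30720, 245760]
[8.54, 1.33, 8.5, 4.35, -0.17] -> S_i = Random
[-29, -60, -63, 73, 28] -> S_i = Random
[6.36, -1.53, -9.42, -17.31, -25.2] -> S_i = 6.36 + -7.89*i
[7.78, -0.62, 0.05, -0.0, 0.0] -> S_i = 7.78*(-0.08)^i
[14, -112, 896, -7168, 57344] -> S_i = 14*-8^i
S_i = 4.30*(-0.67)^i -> [4.3, -2.88, 1.93, -1.29, 0.87]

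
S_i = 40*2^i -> [40, 80, 160, 320, 640]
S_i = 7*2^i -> [7, 14, 28, 56, 112]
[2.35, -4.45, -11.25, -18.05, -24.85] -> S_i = 2.35 + -6.80*i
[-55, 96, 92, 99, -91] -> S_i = Random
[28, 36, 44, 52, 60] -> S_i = 28 + 8*i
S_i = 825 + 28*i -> [825, 853, 881, 909, 937]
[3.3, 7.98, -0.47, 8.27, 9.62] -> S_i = Random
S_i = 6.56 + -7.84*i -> [6.56, -1.28, -9.12, -16.96, -24.8]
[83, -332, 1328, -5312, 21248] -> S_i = 83*-4^i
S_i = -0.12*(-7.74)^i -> [-0.12, 0.93, -7.19, 55.64, -430.67]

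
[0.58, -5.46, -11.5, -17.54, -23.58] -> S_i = 0.58 + -6.04*i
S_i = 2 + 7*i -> [2, 9, 16, 23, 30]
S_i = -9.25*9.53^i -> [-9.25, -88.15, -840.09, -8006.09, -76298.03]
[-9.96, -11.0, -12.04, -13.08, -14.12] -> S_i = -9.96 + -1.04*i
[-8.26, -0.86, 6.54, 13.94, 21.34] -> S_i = -8.26 + 7.40*i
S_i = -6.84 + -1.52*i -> [-6.84, -8.36, -9.88, -11.4, -12.92]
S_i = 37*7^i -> [37, 259, 1813, 12691, 88837]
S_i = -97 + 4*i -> [-97, -93, -89, -85, -81]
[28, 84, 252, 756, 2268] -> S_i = 28*3^i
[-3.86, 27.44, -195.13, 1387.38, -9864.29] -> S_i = -3.86*(-7.11)^i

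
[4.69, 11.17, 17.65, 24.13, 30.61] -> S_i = 4.69 + 6.48*i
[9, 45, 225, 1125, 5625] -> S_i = 9*5^i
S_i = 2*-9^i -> [2, -18, 162, -1458, 13122]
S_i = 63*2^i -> [63, 126, 252, 504, 1008]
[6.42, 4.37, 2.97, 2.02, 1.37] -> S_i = 6.42*0.68^i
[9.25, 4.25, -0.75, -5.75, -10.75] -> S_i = 9.25 + -5.00*i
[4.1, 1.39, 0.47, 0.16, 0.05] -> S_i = 4.10*0.34^i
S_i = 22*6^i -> [22, 132, 792, 4752, 28512]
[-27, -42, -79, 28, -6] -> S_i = Random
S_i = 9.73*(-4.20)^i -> [9.73, -40.87, 171.64, -720.88, 3027.68]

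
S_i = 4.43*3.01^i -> [4.43, 13.33, 40.14, 120.81, 363.64]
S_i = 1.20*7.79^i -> [1.2, 9.35, 72.82, 567.27, 4419.07]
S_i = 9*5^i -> [9, 45, 225, 1125, 5625]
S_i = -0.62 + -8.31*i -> [-0.62, -8.93, -17.24, -25.55, -33.86]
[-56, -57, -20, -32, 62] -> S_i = Random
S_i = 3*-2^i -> [3, -6, 12, -24, 48]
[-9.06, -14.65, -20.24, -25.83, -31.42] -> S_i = -9.06 + -5.59*i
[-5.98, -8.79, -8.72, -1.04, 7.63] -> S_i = Random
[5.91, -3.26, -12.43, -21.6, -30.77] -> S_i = 5.91 + -9.17*i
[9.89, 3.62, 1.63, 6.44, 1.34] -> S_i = Random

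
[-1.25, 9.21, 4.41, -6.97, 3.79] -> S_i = Random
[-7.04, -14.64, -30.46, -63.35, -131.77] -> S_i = -7.04*2.08^i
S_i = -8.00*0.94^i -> [-8.0, -7.52, -7.07, -6.64, -6.25]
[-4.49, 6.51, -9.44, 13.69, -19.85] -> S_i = -4.49*(-1.45)^i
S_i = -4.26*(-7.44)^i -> [-4.26, 31.69, -235.81, 1754.4, -13052.73]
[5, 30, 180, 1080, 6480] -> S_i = 5*6^i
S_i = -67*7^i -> [-67, -469, -3283, -22981, -160867]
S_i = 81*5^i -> [81, 405, 2025, 10125, 50625]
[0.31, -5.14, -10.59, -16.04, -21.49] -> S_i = 0.31 + -5.45*i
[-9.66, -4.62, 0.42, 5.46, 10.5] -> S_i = -9.66 + 5.04*i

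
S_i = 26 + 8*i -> [26, 34, 42, 50, 58]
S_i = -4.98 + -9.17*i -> [-4.98, -14.15, -23.32, -32.49, -41.66]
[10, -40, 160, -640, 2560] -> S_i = 10*-4^i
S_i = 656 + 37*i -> [656, 693, 730, 767, 804]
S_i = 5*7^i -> [5, 35, 245, 1715, 12005]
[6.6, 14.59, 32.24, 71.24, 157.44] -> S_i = 6.60*2.21^i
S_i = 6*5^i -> [6, 30, 150, 750, 3750]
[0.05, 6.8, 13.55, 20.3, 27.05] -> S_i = 0.05 + 6.75*i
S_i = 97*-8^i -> [97, -776, 6208, -49664, 397312]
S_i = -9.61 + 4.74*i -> [-9.61, -4.87, -0.13, 4.61, 9.35]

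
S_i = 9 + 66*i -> [9, 75, 141, 207, 273]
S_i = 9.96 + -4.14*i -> [9.96, 5.82, 1.68, -2.46, -6.6]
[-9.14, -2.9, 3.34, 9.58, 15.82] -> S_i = -9.14 + 6.24*i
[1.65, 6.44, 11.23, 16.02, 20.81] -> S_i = 1.65 + 4.79*i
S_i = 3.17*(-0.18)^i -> [3.17, -0.57, 0.1, -0.02, 0.0]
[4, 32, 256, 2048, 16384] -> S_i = 4*8^i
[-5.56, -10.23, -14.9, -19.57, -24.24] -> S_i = -5.56 + -4.67*i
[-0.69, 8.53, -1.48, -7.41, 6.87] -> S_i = Random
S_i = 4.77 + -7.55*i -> [4.77, -2.78, -10.33, -17.88, -25.43]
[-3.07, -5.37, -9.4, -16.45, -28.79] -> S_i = -3.07*1.75^i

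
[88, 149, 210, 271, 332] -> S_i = 88 + 61*i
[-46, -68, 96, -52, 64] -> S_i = Random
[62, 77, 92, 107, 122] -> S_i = 62 + 15*i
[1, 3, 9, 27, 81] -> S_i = 1*3^i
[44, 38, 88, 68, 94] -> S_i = Random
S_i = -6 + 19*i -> [-6, 13, 32, 51, 70]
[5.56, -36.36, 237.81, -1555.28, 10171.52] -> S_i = 5.56*(-6.54)^i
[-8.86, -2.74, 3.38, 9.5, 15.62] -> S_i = -8.86 + 6.12*i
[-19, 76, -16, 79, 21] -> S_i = Random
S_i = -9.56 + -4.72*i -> [-9.56, -14.28, -19.0, -23.72, -28.44]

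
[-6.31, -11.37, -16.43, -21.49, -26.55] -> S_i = -6.31 + -5.06*i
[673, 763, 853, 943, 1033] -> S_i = 673 + 90*i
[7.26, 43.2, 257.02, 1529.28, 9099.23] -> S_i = 7.26*5.95^i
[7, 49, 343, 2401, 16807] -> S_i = 7*7^i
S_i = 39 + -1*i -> [39, 38, 37, 36, 35]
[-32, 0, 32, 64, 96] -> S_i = -32 + 32*i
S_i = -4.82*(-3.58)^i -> [-4.82, 17.26, -61.78, 221.15, -791.73]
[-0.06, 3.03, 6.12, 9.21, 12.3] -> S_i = -0.06 + 3.09*i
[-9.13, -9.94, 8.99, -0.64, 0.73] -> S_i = Random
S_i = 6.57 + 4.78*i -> [6.57, 11.35, 16.13, 20.91, 25.69]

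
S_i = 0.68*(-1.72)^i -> [0.68, -1.17, 2.01, -3.46, 5.95]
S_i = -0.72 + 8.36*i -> [-0.72, 7.64, 16.0, 24.36, 32.72]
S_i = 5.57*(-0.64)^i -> [5.57, -3.56, 2.28, -1.46, 0.93]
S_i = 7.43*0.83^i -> [7.43, 6.17, 5.12, 4.25, 3.53]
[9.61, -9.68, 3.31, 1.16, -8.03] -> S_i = Random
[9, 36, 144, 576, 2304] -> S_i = 9*4^i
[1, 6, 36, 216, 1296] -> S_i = 1*6^i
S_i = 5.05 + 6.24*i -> [5.05, 11.29, 17.53, 23.77, 30.01]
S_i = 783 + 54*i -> [783, 837, 891, 945, 999]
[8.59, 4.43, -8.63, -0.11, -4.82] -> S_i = Random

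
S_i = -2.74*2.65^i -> [-2.74, -7.26, -19.24, -50.99, -135.12]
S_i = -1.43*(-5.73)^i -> [-1.43, 8.19, -46.95, 269.03, -1541.54]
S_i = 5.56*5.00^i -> [5.56, 27.8, 139.0, 695.0, 3475.0]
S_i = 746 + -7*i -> [746, 739, 732, 725, 718]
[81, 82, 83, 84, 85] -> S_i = 81 + 1*i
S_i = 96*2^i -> [96, 192, 384, 768, 1536]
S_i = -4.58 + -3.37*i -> [-4.58, -7.95, -11.32, -14.69, -18.06]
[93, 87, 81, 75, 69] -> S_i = 93 + -6*i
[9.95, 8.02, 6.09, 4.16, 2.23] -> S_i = 9.95 + -1.93*i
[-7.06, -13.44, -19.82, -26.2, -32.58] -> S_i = -7.06 + -6.38*i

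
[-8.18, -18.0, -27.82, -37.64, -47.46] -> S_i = -8.18 + -9.82*i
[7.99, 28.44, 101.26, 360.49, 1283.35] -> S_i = 7.99*3.56^i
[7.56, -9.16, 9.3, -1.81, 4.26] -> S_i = Random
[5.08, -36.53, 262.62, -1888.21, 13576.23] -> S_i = 5.08*(-7.19)^i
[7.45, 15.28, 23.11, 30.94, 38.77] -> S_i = 7.45 + 7.83*i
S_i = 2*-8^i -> [2, -16, 128, -1024, 8192]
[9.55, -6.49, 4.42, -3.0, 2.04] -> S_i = 9.55*(-0.68)^i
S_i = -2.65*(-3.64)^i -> [-2.65, 9.65, -35.11, 127.81, -465.21]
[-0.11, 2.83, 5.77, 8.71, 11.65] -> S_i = -0.11 + 2.94*i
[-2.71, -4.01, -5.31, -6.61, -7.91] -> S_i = -2.71 + -1.30*i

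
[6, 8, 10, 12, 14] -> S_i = 6 + 2*i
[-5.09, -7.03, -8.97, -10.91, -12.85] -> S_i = -5.09 + -1.94*i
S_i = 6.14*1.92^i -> [6.14, 11.79, 22.63, 43.46, 83.44]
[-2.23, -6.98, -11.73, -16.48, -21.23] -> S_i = -2.23 + -4.75*i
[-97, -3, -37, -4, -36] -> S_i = Random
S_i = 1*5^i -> [1, 5, 25, 125, 625]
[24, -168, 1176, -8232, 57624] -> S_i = 24*-7^i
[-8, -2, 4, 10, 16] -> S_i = -8 + 6*i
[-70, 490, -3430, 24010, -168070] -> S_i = -70*-7^i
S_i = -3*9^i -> [-3, -27, -243, -2187, -19683]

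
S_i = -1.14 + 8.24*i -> [-1.14, 7.1, 15.34, 23.58, 31.82]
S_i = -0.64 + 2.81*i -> [-0.64, 2.17, 4.98, 7.79, 10.6]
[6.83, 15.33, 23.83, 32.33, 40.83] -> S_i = 6.83 + 8.50*i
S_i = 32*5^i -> [32, 160, 800, 4000, 20000]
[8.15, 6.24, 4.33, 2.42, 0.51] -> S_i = 8.15 + -1.91*i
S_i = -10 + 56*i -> [-10, 46, 102, 158, 214]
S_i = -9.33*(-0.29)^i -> [-9.33, 2.71, -0.78, 0.23, -0.07]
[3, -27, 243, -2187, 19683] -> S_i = 3*-9^i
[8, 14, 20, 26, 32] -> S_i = 8 + 6*i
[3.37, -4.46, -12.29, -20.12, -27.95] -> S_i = 3.37 + -7.83*i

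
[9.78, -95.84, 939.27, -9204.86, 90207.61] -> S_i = 9.78*(-9.80)^i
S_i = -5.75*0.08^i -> [-5.75, -0.46, -0.04, -0.0, -0.0]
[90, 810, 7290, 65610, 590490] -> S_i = 90*9^i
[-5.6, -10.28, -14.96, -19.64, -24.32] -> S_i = -5.60 + -4.68*i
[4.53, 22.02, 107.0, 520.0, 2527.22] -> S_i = 4.53*4.86^i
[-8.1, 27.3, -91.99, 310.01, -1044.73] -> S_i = -8.10*(-3.37)^i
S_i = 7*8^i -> [7, 56, 448, 3584, 28672]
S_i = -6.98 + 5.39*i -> [-6.98, -1.59, 3.8, 9.19, 14.58]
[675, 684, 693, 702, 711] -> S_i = 675 + 9*i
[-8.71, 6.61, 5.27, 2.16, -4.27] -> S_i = Random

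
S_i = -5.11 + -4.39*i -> [-5.11, -9.5, -13.89, -18.28, -22.67]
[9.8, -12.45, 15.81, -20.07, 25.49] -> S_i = 9.80*(-1.27)^i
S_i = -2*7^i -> [-2, -14, -98, -686, -4802]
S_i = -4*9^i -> [-4, -36, -324, -2916, -26244]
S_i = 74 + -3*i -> [74, 71, 68, 65, 62]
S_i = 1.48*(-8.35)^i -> [1.48, -12.36, 103.19, -861.63, 7194.62]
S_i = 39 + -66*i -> [39, -27, -93, -159, -225]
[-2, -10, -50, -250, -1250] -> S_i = -2*5^i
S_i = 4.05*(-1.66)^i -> [4.05, -6.72, 11.16, -18.53, 30.75]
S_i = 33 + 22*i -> [33, 55, 77, 99, 121]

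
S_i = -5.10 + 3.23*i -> [-5.1, -1.87, 1.36, 4.59, 7.82]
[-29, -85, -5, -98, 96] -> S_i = Random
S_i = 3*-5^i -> [3, -15, 75, -375, 1875]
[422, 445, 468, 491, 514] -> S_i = 422 + 23*i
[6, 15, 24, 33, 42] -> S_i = 6 + 9*i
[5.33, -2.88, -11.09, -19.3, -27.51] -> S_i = 5.33 + -8.21*i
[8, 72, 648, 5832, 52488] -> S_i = 8*9^i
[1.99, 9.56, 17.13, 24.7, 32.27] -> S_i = 1.99 + 7.57*i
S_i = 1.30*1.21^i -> [1.3, 1.57, 1.9, 2.3, 2.79]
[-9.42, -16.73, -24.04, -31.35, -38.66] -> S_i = -9.42 + -7.31*i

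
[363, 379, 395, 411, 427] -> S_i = 363 + 16*i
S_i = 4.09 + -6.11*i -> [4.09, -2.02, -8.13, -14.24, -20.35]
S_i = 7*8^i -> [7, 56, 448, 3584, 28672]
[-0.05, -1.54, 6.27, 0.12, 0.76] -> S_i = Random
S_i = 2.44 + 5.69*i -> [2.44, 8.13, 13.82, 19.51, 25.2]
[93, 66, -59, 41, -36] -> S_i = Random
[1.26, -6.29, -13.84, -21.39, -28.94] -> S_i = 1.26 + -7.55*i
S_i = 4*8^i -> [4, 32, 256, 2048, 16384]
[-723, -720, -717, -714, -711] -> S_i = -723 + 3*i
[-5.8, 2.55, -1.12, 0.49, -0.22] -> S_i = -5.80*(-0.44)^i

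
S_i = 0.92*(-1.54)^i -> [0.92, -1.42, 2.18, -3.36, 5.17]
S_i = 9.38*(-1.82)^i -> [9.38, -17.07, 31.07, -56.55, 102.92]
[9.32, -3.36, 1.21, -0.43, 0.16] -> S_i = 9.32*(-0.36)^i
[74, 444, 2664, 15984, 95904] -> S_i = 74*6^i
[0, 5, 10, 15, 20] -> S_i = 0 + 5*i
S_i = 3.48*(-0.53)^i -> [3.48, -1.84, 0.98, -0.52, 0.27]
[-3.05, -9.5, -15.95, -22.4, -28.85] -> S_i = -3.05 + -6.45*i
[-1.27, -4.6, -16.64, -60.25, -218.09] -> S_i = -1.27*3.62^i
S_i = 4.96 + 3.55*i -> [4.96, 8.51, 12.06, 15.61, 19.16]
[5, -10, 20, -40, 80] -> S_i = 5*-2^i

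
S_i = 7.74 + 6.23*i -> [7.74, 13.97, 20.2, 26.43, 32.66]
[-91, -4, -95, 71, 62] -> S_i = Random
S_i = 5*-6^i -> [5, -30, 180, -1080, 6480]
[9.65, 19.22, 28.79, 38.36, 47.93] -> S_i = 9.65 + 9.57*i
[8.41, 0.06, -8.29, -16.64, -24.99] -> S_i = 8.41 + -8.35*i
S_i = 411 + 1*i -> [411, 412, 413, 414, 415]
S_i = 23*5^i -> [23, 115, 575, 2875, 14375]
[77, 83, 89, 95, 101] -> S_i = 77 + 6*i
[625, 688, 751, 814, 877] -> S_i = 625 + 63*i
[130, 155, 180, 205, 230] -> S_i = 130 + 25*i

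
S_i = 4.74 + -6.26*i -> [4.74, -1.52, -7.78, -14.04, -20.3]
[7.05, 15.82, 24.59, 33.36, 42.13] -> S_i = 7.05 + 8.77*i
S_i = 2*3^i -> [2, 6, 18, 54, 162]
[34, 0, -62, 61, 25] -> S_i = Random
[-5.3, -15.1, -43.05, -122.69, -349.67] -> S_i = -5.30*2.85^i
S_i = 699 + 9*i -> [699, 708, 717, 726, 735]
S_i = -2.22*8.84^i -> [-2.22, -19.62, -173.48, -1533.59, -13556.95]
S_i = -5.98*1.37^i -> [-5.98, -8.19, -11.22, -15.38, -21.07]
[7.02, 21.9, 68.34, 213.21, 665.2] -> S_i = 7.02*3.12^i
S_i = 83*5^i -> [83, 415, 2075, 10375, 51875]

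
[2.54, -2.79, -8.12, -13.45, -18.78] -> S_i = 2.54 + -5.33*i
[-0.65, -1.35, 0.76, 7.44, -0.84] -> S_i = Random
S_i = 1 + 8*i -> [1, 9, 17, 25, 33]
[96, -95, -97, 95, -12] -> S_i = Random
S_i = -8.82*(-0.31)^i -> [-8.82, 2.73, -0.85, 0.26, -0.08]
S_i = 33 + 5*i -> [33, 38, 43, 48, 53]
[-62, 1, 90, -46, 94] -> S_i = Random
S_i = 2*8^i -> [2, 16, 128, 1024, 8192]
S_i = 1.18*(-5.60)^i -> [1.18, -6.61, 37.0, -207.23, 1160.47]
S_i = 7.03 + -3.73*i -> [7.03, 3.3, -0.43, -4.16, -7.89]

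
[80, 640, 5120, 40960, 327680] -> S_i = 80*8^i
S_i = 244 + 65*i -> [244, 309, 374, 439, 504]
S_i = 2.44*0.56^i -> [2.44, 1.37, 0.77, 0.43, 0.24]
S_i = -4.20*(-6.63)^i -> [-4.2, 27.85, -184.62, 1224.02, -8115.28]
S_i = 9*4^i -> [9, 36, 144, 576, 2304]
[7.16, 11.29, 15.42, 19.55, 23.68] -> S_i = 7.16 + 4.13*i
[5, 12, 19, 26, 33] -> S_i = 5 + 7*i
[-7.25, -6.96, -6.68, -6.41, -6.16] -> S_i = -7.25*0.96^i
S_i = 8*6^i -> [8, 48, 288, 1728, 10368]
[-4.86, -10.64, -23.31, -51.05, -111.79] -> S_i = -4.86*2.19^i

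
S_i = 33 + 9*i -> [33, 42, 51, 60, 69]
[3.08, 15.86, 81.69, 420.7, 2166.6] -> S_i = 3.08*5.15^i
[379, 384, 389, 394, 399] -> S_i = 379 + 5*i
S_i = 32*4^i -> [32, 128, 512, 2048, 8192]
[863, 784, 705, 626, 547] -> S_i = 863 + -79*i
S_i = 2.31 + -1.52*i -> [2.31, 0.79, -0.73, -2.25, -3.77]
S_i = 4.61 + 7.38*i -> [4.61, 11.99, 19.37, 26.75, 34.13]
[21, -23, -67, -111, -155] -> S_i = 21 + -44*i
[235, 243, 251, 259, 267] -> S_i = 235 + 8*i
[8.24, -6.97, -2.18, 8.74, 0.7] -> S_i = Random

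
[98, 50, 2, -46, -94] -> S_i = 98 + -48*i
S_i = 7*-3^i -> [7, -21, 63, -189, 567]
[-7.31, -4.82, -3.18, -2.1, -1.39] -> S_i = -7.31*0.66^i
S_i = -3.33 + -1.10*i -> [-3.33, -4.43, -5.53, -6.63, -7.73]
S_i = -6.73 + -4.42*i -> [-6.73, -11.15, -15.57, -19.99, -24.41]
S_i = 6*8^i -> [6, 48, 384, 3072, 24576]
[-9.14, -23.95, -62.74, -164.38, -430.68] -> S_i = -9.14*2.62^i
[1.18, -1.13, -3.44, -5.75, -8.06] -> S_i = 1.18 + -2.31*i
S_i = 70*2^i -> [70, 140, 280, 560, 1120]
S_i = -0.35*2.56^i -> [-0.35, -0.9, -2.29, -5.87, -15.03]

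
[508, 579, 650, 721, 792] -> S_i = 508 + 71*i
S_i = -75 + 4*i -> [-75, -71, -67, -63, -59]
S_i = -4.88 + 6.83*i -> [-4.88, 1.95, 8.78, 15.61, 22.44]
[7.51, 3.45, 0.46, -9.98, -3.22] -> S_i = Random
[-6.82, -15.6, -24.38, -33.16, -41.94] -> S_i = -6.82 + -8.78*i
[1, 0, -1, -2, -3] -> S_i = 1 + -1*i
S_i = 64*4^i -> [64, 256, 1024, 4096, 16384]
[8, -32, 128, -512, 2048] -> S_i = 8*-4^i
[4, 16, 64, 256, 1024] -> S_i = 4*4^i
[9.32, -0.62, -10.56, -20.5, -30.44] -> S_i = 9.32 + -9.94*i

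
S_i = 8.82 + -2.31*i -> [8.82, 6.51, 4.2, 1.89, -0.42]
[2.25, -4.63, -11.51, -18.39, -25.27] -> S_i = 2.25 + -6.88*i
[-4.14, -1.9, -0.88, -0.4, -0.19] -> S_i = -4.14*0.46^i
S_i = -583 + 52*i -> [-583, -531, -479, -427, -375]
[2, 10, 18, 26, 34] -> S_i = 2 + 8*i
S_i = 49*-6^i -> [49, -294, 1764, -10584, 63504]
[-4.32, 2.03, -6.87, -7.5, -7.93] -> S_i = Random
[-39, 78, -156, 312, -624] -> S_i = -39*-2^i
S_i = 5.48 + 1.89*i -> [5.48, 7.37, 9.26, 11.15, 13.04]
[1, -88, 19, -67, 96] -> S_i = Random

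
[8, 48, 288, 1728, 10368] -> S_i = 8*6^i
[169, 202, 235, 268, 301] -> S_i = 169 + 33*i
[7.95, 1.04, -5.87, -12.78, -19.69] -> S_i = 7.95 + -6.91*i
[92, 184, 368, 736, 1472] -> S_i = 92*2^i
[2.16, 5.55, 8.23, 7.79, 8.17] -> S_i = Random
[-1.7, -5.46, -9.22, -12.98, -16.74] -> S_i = -1.70 + -3.76*i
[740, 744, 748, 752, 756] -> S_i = 740 + 4*i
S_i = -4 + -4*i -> [-4, -8, -12, -16, -20]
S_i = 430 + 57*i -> [430, 487, 544, 601, 658]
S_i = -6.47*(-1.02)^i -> [-6.47, 6.6, -6.73, 6.87, -7.0]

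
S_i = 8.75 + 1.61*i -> [8.75, 10.36, 11.97, 13.58, 15.19]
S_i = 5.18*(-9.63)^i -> [5.18, -49.88, 480.38, -4626.03, 44548.69]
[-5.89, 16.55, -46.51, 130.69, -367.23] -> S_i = -5.89*(-2.81)^i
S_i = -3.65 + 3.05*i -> [-3.65, -0.6, 2.45, 5.5, 8.55]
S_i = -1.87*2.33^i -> [-1.87, -4.36, -10.15, -23.65, -55.11]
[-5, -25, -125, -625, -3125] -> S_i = -5*5^i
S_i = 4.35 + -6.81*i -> [4.35, -2.46, -9.27, -16.08, -22.89]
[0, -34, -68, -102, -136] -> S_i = 0 + -34*i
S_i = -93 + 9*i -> [-93, -84, -75, -66, -57]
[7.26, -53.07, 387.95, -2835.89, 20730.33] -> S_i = 7.26*(-7.31)^i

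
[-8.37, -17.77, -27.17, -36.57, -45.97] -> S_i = -8.37 + -9.40*i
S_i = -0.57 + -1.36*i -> [-0.57, -1.93, -3.29, -4.65, -6.01]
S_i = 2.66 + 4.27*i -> [2.66, 6.93, 11.2, 15.47, 19.74]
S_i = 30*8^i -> [30, 240, 1920, 15360, 122880]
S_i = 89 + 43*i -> [89, 132, 175, 218, 261]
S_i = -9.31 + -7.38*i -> [-9.31, -16.69, -24.07, -31.45, -38.83]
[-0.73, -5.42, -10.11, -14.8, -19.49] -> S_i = -0.73 + -4.69*i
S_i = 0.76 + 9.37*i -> [0.76, 10.13, 19.5, 28.87, 38.24]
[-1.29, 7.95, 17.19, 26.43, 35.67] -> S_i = -1.29 + 9.24*i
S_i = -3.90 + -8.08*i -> [-3.9, -11.98, -20.06, -28.14, -36.22]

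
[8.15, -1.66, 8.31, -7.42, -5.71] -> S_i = Random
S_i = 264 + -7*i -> [264, 257, 250, 243, 236]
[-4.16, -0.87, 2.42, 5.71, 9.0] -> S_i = -4.16 + 3.29*i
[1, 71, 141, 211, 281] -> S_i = 1 + 70*i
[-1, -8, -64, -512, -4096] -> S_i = -1*8^i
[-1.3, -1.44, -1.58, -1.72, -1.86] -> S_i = -1.30 + -0.14*i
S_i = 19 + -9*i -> [19, 10, 1, -8, -17]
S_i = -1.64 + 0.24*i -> [-1.64, -1.4, -1.16, -0.92, -0.68]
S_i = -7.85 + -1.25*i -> [-7.85, -9.1, -10.35, -11.6, -12.85]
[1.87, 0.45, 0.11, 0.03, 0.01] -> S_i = 1.87*0.24^i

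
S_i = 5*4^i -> [5, 20, 80, 320, 1280]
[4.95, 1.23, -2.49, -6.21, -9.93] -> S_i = 4.95 + -3.72*i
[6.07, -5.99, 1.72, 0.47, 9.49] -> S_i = Random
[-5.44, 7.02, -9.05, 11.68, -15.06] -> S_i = -5.44*(-1.29)^i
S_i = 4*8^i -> [4, 32, 256, 2048, 16384]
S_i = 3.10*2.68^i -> [3.1, 8.31, 22.27, 59.67, 159.92]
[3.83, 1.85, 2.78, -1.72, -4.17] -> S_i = Random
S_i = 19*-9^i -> [19, -171, 1539, -13851, 124659]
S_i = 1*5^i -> [1, 5, 25, 125, 625]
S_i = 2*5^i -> [2, 10, 50, 250, 1250]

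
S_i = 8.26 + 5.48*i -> [8.26, 13.74, 19.22, 24.7, 30.18]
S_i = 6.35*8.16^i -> [6.35, 51.82, 422.82, 3450.2, 28153.63]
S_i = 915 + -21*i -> [915, 894, 873, 852, 831]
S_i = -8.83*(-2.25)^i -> [-8.83, 19.87, -44.7, 100.58, -226.3]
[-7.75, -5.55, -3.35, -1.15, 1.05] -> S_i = -7.75 + 2.20*i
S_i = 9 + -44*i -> [9, -35, -79, -123, -167]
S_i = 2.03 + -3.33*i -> [2.03, -1.3, -4.63, -7.96, -11.29]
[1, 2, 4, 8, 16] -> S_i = 1*2^i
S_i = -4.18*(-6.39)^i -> [-4.18, 26.71, -170.68, 1090.63, -6969.15]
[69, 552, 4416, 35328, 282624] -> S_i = 69*8^i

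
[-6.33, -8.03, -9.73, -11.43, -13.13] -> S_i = -6.33 + -1.70*i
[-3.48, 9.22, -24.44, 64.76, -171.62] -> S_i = -3.48*(-2.65)^i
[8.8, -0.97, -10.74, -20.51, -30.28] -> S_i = 8.80 + -9.77*i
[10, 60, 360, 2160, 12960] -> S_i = 10*6^i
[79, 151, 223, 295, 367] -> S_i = 79 + 72*i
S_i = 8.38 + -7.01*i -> [8.38, 1.37, -5.64, -12.65, -19.66]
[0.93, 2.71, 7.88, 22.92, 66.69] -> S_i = 0.93*2.91^i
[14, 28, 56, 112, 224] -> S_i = 14*2^i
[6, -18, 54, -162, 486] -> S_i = 6*-3^i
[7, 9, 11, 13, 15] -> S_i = 7 + 2*i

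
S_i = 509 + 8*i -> [509, 517, 525, 533, 541]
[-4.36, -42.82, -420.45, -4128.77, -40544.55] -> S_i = -4.36*9.82^i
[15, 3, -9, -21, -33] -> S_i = 15 + -12*i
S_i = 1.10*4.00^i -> [1.1, 4.4, 17.6, 70.4, 281.6]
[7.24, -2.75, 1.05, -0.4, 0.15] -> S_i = 7.24*(-0.38)^i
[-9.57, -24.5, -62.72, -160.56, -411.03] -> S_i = -9.57*2.56^i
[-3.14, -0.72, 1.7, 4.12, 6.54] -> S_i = -3.14 + 2.42*i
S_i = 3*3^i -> [3, 9, 27, 81, 243]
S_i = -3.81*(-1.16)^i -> [-3.81, 4.42, -5.13, 5.95, -6.9]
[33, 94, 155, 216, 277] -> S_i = 33 + 61*i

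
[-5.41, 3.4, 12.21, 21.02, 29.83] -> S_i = -5.41 + 8.81*i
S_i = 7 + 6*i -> [7, 13, 19, 25, 31]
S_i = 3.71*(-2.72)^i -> [3.71, -10.09, 27.45, -74.66, 203.07]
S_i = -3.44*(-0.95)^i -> [-3.44, 3.27, -3.1, 2.95, -2.8]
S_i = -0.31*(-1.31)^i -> [-0.31, 0.41, -0.53, 0.7, -0.91]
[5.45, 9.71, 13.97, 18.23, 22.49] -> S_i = 5.45 + 4.26*i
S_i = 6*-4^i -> [6, -24, 96, -384, 1536]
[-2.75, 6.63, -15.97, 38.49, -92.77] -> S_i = -2.75*(-2.41)^i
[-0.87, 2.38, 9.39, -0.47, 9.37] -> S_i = Random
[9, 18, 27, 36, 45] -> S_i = 9 + 9*i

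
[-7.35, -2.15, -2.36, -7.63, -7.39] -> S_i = Random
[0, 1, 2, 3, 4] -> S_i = 0 + 1*i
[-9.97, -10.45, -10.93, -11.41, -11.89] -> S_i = -9.97 + -0.48*i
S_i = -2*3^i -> [-2, -6, -18, -54, -162]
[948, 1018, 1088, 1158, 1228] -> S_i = 948 + 70*i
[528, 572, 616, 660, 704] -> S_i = 528 + 44*i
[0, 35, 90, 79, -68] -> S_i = Random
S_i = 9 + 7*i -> [9, 16, 23, 30, 37]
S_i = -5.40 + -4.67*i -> [-5.4, -10.07, -14.74, -19.41, -24.08]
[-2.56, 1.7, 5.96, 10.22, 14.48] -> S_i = -2.56 + 4.26*i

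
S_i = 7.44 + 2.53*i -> [7.44, 9.97, 12.5, 15.03, 17.56]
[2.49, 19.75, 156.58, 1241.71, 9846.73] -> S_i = 2.49*7.93^i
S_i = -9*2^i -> [-9, -18, -36, -72, -144]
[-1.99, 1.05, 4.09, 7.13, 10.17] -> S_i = -1.99 + 3.04*i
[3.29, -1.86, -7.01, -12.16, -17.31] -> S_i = 3.29 + -5.15*i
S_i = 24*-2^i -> [24, -48, 96, -192, 384]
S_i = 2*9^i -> [2, 18, 162, 1458, 13122]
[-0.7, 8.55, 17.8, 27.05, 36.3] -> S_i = -0.70 + 9.25*i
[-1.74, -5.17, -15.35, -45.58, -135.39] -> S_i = -1.74*2.97^i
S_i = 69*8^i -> [69, 552, 4416, 35328, 282624]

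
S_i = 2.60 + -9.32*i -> [2.6, -6.72, -16.04, -25.36, -34.68]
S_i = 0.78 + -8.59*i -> [0.78, -7.81, -16.4, -24.99, -33.58]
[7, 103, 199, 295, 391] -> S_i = 7 + 96*i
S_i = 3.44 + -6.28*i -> [3.44, -2.84, -9.12, -15.4, -21.68]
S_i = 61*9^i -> [61, 549, 4941, 44469, 400221]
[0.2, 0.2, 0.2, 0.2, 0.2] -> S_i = 0.20*1.00^i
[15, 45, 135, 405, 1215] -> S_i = 15*3^i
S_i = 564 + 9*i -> [564, 573, 582, 591, 600]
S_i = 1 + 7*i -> [1, 8, 15, 22, 29]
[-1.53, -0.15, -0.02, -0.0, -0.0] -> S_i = -1.53*0.10^i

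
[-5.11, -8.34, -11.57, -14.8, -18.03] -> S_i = -5.11 + -3.23*i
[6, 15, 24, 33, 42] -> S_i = 6 + 9*i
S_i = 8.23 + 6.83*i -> [8.23, 15.06, 21.89, 28.72, 35.55]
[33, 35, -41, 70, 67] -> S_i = Random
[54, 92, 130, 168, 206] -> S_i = 54 + 38*i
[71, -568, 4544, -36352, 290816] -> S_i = 71*-8^i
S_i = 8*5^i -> [8, 40, 200, 1000, 5000]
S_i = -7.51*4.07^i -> [-7.51, -30.57, -124.4, -506.32, -2060.71]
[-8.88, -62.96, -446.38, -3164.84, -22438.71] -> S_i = -8.88*7.09^i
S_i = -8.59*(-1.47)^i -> [-8.59, 12.63, -18.56, 27.29, -40.11]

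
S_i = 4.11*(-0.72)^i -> [4.11, -2.96, 2.13, -1.53, 1.1]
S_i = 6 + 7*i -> [6, 13, 20, 27, 34]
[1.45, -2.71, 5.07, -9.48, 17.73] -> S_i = 1.45*(-1.87)^i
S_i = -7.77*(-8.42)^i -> [-7.77, 65.42, -550.87, 4638.28, -39054.35]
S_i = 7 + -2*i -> [7, 5, 3, 1, -1]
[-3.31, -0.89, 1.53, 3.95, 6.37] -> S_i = -3.31 + 2.42*i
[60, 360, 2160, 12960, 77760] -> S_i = 60*6^i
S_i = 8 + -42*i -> [8, -34, -76, -118, -160]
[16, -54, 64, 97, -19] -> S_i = Random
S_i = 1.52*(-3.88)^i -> [1.52, -5.9, 22.88, -88.78, 344.49]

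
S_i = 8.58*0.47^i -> [8.58, 4.03, 1.9, 0.89, 0.42]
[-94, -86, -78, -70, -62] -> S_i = -94 + 8*i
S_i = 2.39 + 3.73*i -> [2.39, 6.12, 9.85, 13.58, 17.31]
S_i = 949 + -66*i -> [949, 883, 817, 751, 685]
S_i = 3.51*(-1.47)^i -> [3.51, -5.16, 7.58, -11.15, 16.39]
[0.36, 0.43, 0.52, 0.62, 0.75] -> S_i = 0.36*1.20^i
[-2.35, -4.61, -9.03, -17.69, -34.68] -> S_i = -2.35*1.96^i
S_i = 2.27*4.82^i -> [2.27, 10.94, 52.74, 254.19, 1225.22]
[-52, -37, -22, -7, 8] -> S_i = -52 + 15*i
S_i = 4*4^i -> [4, 16, 64, 256, 1024]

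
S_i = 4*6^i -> [4, 24, 144, 864, 5184]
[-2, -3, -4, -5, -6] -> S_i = -2 + -1*i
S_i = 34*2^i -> [34, 68, 136, 272, 544]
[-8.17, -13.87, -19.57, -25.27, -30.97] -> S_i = -8.17 + -5.70*i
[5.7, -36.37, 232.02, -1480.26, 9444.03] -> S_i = 5.70*(-6.38)^i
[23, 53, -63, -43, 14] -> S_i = Random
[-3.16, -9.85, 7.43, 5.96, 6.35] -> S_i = Random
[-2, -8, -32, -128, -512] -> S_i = -2*4^i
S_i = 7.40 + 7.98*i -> [7.4, 15.38, 23.36, 31.34, 39.32]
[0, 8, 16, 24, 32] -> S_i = 0 + 8*i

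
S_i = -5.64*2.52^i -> [-5.64, -14.21, -35.82, -90.26, -227.45]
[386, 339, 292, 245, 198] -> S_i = 386 + -47*i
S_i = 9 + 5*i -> [9, 14, 19, 24, 29]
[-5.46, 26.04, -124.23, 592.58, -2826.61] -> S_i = -5.46*(-4.77)^i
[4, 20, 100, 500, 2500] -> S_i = 4*5^i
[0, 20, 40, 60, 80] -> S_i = 0 + 20*i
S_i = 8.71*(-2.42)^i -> [8.71, -21.08, 51.01, -123.44, 298.73]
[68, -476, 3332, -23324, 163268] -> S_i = 68*-7^i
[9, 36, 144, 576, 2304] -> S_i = 9*4^i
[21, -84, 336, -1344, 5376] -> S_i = 21*-4^i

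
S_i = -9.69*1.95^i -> [-9.69, -18.9, -36.85, -71.85, -140.11]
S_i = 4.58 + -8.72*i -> [4.58, -4.14, -12.86, -21.58, -30.3]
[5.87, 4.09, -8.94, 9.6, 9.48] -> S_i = Random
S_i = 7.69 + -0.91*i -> [7.69, 6.78, 5.87, 4.96, 4.05]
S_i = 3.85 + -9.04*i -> [3.85, -5.19, -14.23, -23.27, -32.31]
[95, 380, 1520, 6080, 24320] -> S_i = 95*4^i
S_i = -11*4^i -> [-11, -44, -176, -704, -2816]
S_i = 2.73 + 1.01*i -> [2.73, 3.74, 4.75, 5.76, 6.77]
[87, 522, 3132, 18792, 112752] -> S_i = 87*6^i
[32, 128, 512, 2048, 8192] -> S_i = 32*4^i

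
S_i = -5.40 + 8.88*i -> [-5.4, 3.48, 12.36, 21.24, 30.12]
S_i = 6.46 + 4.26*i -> [6.46, 10.72, 14.98, 19.24, 23.5]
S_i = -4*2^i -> [-4, -8, -16, -32, -64]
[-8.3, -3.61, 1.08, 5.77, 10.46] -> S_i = -8.30 + 4.69*i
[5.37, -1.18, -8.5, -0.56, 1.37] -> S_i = Random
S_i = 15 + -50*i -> [15, -35, -85, -135, -185]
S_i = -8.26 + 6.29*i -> [-8.26, -1.97, 4.32, 10.61, 16.9]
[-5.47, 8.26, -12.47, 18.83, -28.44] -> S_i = -5.47*(-1.51)^i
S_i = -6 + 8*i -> [-6, 2, 10, 18, 26]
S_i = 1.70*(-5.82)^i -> [1.7, -9.89, 57.58, -335.13, 1950.48]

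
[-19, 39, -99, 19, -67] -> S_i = Random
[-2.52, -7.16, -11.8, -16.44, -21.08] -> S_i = -2.52 + -4.64*i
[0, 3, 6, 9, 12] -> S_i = 0 + 3*i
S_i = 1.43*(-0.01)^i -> [1.43, -0.01, 0.0, -0.0, 0.0]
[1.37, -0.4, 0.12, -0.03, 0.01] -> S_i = 1.37*(-0.29)^i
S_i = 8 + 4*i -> [8, 12, 16, 20, 24]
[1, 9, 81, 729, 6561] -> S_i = 1*9^i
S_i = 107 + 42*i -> [107, 149, 191, 233, 275]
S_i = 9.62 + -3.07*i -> [9.62, 6.55, 3.48, 0.41, -2.66]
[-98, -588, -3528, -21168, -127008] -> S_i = -98*6^i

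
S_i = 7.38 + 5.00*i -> [7.38, 12.38, 17.38, 22.38, 27.38]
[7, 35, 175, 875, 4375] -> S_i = 7*5^i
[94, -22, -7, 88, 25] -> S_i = Random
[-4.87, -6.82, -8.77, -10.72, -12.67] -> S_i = -4.87 + -1.95*i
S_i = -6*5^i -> [-6, -30, -150, -750, -3750]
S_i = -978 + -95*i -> [-978, -1073, -1168, -1263, -1358]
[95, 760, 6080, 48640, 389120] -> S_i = 95*8^i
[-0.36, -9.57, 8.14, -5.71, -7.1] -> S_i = Random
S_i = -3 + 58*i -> [-3, 55, 113, 171, 229]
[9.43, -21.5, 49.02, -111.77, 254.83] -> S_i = 9.43*(-2.28)^i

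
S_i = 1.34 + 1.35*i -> [1.34, 2.69, 4.04, 5.39, 6.74]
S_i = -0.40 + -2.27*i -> [-0.4, -2.67, -4.94, -7.21, -9.48]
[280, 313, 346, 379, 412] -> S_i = 280 + 33*i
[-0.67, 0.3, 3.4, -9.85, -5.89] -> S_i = Random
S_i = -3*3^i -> [-3, -9, -27, -81, -243]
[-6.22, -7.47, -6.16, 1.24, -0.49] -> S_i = Random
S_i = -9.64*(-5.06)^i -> [-9.64, 48.78, -246.82, 1248.9, -6319.45]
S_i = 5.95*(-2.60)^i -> [5.95, -15.47, 40.22, -104.58, 271.9]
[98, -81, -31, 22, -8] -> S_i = Random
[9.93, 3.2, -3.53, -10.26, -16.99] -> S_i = 9.93 + -6.73*i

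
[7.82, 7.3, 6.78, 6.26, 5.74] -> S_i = 7.82 + -0.52*i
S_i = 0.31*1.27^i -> [0.31, 0.39, 0.5, 0.63, 0.81]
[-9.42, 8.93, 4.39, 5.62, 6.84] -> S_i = Random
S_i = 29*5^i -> [29, 145, 725, 3625, 18125]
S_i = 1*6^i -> [1, 6, 36, 216, 1296]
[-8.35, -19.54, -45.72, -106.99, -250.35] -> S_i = -8.35*2.34^i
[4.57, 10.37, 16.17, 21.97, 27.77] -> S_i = 4.57 + 5.80*i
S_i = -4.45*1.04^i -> [-4.45, -4.63, -4.81, -5.01, -5.21]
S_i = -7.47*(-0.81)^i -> [-7.47, 6.05, -4.9, 3.97, -3.22]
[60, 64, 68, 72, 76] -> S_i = 60 + 4*i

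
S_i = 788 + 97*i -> [788, 885, 982, 1079, 1176]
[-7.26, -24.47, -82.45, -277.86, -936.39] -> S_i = -7.26*3.37^i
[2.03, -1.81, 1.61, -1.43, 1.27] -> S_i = 2.03*(-0.89)^i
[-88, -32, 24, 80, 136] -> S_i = -88 + 56*i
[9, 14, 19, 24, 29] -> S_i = 9 + 5*i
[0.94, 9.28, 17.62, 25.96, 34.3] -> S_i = 0.94 + 8.34*i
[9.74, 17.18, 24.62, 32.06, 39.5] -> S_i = 9.74 + 7.44*i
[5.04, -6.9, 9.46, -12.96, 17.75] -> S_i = 5.04*(-1.37)^i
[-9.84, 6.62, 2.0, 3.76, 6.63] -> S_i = Random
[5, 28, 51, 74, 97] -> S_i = 5 + 23*i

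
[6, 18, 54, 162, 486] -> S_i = 6*3^i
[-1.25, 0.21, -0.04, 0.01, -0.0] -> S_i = -1.25*(-0.17)^i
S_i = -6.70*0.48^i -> [-6.7, -3.22, -1.54, -0.74, -0.36]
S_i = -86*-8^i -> [-86, 688, -5504, 44032, -352256]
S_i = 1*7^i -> [1, 7, 49, 343, 2401]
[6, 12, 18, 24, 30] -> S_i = 6 + 6*i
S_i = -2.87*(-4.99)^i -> [-2.87, 14.32, -71.46, 356.6, -1779.44]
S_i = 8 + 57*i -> [8, 65, 122, 179, 236]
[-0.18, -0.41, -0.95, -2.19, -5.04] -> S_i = -0.18*2.30^i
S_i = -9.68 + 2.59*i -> [-9.68, -7.09, -4.5, -1.91, 0.68]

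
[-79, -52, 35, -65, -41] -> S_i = Random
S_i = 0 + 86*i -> [0, 86, 172, 258, 344]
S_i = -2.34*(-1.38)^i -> [-2.34, 3.23, -4.46, 6.15, -8.49]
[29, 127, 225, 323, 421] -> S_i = 29 + 98*i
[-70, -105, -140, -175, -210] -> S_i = -70 + -35*i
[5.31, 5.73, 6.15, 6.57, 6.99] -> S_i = 5.31 + 0.42*i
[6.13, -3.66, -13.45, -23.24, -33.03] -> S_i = 6.13 + -9.79*i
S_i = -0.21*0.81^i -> [-0.21, -0.17, -0.14, -0.11, -0.09]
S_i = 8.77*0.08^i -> [8.77, 0.7, 0.06, 0.0, 0.0]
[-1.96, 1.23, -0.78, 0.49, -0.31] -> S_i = -1.96*(-0.63)^i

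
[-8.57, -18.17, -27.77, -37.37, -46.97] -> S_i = -8.57 + -9.60*i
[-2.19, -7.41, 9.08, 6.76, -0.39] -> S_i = Random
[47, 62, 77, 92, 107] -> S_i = 47 + 15*i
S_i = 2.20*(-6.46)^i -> [2.2, -14.21, 91.81, -593.09, 3831.36]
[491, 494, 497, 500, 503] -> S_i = 491 + 3*i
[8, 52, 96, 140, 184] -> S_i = 8 + 44*i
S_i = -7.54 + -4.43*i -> [-7.54, -11.97, -16.4, -20.83, -25.26]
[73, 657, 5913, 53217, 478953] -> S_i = 73*9^i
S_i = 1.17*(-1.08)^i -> [1.17, -1.26, 1.36, -1.47, 1.59]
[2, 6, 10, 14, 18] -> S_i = 2 + 4*i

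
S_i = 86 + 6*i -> [86, 92, 98, 104, 110]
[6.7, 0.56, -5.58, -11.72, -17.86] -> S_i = 6.70 + -6.14*i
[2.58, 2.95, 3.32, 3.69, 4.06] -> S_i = 2.58 + 0.37*i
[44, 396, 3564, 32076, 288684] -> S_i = 44*9^i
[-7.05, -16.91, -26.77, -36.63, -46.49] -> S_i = -7.05 + -9.86*i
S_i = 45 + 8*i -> [45, 53, 61, 69, 77]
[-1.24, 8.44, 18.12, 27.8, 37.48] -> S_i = -1.24 + 9.68*i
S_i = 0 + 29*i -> [0, 29, 58, 87, 116]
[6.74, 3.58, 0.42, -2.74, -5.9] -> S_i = 6.74 + -3.16*i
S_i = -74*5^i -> [-74, -370, -1850, -9250, -46250]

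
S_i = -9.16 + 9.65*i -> [-9.16, 0.49, 10.14, 19.79, 29.44]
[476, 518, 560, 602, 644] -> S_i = 476 + 42*i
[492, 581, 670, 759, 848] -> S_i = 492 + 89*i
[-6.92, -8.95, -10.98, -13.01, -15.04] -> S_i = -6.92 + -2.03*i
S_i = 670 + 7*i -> [670, 677, 684, 691, 698]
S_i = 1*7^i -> [1, 7, 49, 343, 2401]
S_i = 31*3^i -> [31, 93, 279, 837, 2511]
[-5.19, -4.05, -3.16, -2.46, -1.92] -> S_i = -5.19*0.78^i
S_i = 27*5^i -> [27, 135, 675, 3375, 16875]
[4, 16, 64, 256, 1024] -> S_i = 4*4^i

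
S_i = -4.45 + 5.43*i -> [-4.45, 0.98, 6.41, 11.84, 17.27]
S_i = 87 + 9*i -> [87, 96, 105, 114, 123]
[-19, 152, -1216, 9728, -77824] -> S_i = -19*-8^i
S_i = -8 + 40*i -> [-8, 32, 72, 112, 152]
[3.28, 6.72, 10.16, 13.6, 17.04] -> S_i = 3.28 + 3.44*i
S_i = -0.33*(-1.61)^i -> [-0.33, 0.53, -0.86, 1.38, -2.22]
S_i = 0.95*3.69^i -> [0.95, 3.51, 12.94, 47.73, 176.13]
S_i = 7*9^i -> [7, 63, 567, 5103, 45927]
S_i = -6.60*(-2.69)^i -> [-6.6, 17.75, -47.76, 128.47, -345.58]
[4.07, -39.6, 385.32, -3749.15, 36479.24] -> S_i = 4.07*(-9.73)^i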